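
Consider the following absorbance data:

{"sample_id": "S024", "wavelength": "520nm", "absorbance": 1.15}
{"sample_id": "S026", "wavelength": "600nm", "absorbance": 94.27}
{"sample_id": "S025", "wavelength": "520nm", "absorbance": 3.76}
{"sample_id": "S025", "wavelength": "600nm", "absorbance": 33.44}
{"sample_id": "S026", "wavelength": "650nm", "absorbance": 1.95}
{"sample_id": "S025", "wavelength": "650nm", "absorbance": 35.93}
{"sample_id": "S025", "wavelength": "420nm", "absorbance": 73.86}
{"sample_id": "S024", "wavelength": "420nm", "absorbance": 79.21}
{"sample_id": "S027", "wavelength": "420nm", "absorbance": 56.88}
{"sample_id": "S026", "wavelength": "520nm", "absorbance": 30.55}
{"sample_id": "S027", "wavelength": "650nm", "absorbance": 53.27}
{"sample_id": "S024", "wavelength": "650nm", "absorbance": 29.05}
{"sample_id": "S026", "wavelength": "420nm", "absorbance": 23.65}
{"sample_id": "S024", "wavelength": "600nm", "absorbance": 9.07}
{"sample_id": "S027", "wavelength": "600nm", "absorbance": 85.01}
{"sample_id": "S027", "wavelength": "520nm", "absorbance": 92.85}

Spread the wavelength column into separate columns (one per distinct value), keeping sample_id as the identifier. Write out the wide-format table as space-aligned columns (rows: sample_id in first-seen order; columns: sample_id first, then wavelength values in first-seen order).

Columns: sample_id plus the 4 distinct wavelength values (520nm, 600nm, 650nm, 420nm).
For example, row S024 column 520nm takes absorbance=1.15 from the long row (S024, 520nm).

sample_id  520nm  600nm  650nm  420nm
S024       1.15   9.07   29.05  79.21
S026       30.55  94.27  1.95   23.65
S025       3.76   33.44  35.93  73.86
S027       92.85  85.01  53.27  56.88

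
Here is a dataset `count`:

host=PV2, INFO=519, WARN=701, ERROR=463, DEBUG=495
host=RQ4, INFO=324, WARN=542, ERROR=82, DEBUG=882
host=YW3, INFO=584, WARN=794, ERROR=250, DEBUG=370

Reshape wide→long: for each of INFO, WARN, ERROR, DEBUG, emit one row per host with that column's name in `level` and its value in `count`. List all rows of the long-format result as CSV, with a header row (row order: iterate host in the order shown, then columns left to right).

Each (host, column) pair becomes one row: 3 × 4 = 12 rows.
For example, (PV2, INFO) → count=519.

host,level,count
PV2,INFO,519
PV2,WARN,701
PV2,ERROR,463
PV2,DEBUG,495
RQ4,INFO,324
RQ4,WARN,542
RQ4,ERROR,82
RQ4,DEBUG,882
YW3,INFO,584
YW3,WARN,794
YW3,ERROR,250
YW3,DEBUG,370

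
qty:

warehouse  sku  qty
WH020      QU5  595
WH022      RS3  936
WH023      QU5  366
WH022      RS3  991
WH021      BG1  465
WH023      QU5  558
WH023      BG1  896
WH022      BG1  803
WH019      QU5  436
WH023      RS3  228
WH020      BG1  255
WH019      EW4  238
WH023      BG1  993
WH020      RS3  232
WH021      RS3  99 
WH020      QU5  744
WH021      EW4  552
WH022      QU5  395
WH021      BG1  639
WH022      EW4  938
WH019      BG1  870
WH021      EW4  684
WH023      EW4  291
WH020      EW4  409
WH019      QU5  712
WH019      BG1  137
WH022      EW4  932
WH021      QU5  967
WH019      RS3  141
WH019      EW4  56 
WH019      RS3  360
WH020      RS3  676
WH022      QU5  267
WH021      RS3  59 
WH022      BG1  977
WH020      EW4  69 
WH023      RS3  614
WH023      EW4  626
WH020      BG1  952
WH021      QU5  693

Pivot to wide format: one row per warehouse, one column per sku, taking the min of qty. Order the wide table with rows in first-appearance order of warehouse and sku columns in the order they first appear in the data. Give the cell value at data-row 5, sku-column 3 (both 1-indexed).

137

With rows in first-appearance order of warehouse, row 5 is warehouse=WH019. sku columns in first-appearance order: QU5, RS3, BG1, EW4; column 3 is BG1.
Long rows with warehouse=WH019, sku=BG1: min(870, 137) = 137.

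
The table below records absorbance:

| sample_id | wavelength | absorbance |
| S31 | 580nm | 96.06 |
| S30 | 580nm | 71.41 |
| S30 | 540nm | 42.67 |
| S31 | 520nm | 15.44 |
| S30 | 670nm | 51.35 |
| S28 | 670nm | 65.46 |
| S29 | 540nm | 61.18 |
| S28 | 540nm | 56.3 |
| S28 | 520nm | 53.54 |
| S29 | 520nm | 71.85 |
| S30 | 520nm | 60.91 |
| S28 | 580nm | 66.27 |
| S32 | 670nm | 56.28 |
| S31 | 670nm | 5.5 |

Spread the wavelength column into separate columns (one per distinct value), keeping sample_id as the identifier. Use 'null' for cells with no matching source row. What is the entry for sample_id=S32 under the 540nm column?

null

No long-format row has sample_id=S32 and wavelength=540nm, so the cell is null.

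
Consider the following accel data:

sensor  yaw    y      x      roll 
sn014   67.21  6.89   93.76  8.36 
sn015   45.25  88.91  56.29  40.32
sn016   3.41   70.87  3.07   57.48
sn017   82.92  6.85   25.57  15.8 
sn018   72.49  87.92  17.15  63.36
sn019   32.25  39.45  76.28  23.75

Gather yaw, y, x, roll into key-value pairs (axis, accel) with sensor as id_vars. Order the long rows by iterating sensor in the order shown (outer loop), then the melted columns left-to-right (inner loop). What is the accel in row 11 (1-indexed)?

24 rows total (6 × 4). Row 11: index ⌊(11-1)/4⌋ = 2 into sensor → sn016; (11-1) mod 4 = 2 into the melted columns → x.
So row 11 is (sn016, x, 3.07); accel = 3.07.

3.07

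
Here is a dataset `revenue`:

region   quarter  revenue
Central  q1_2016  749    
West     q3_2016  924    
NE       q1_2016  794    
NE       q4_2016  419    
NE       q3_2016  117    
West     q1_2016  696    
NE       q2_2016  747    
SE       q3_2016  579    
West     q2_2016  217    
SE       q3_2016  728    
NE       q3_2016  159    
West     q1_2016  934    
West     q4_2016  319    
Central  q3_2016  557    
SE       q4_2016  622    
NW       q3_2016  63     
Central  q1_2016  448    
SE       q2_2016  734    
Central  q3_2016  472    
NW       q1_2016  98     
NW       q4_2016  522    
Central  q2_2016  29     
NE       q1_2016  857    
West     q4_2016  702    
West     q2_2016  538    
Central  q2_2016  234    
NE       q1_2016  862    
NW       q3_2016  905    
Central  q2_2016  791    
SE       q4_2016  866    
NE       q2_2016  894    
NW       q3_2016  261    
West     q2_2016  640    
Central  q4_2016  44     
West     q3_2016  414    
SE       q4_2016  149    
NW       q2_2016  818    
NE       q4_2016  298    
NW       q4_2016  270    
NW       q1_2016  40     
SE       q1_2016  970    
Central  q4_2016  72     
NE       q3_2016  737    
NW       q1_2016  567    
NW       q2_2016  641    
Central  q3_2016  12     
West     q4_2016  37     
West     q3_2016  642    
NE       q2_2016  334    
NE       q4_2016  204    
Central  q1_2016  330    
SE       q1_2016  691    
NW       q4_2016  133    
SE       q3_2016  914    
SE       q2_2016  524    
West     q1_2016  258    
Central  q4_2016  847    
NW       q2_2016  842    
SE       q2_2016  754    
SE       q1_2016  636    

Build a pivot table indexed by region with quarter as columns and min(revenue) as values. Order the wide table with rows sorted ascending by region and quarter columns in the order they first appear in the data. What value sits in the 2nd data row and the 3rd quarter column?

With rows sorted ascending by region, row 2 is region=NE. quarter columns in first-appearance order: q1_2016, q3_2016, q4_2016, q2_2016; column 3 is q4_2016.
Long rows with region=NE, quarter=q4_2016: min(419, 298, 204) = 204.

204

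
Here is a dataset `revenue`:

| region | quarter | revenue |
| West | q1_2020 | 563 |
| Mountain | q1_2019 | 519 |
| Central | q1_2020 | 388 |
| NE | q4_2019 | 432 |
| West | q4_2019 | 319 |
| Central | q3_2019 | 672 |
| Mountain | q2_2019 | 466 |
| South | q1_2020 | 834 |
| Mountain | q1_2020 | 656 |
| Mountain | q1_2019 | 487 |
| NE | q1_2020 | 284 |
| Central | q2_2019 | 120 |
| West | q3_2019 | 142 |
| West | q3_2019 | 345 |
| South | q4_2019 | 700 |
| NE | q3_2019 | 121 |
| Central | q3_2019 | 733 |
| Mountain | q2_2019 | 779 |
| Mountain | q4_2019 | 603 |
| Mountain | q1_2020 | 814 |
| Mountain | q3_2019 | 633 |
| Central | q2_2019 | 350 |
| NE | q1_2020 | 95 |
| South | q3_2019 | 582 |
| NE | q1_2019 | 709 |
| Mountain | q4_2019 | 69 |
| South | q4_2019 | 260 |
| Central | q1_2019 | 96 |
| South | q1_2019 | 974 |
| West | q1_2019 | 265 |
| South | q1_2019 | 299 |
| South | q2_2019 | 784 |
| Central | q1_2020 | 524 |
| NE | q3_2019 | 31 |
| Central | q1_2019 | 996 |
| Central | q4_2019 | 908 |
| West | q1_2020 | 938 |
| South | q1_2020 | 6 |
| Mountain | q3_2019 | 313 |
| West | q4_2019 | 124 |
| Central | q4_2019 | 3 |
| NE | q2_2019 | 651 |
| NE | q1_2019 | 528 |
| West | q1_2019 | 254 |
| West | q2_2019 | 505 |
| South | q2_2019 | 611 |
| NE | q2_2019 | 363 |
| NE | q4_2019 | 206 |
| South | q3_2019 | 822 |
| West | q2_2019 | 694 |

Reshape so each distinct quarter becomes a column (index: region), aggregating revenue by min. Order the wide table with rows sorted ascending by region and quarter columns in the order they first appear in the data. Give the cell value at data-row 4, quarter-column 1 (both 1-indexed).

With rows sorted ascending by region, row 4 is region=South. quarter columns in first-appearance order: q1_2020, q1_2019, q4_2019, q3_2019, q2_2019; column 1 is q1_2020.
Long rows with region=South, quarter=q1_2020: min(834, 6) = 6.

6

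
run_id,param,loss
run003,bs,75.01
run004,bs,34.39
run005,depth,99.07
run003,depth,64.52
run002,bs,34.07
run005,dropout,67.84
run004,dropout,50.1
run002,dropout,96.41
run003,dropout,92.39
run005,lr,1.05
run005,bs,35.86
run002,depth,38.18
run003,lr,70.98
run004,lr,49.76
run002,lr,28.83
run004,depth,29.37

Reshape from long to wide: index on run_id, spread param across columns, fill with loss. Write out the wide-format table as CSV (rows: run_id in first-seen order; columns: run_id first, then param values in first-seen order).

run_id,bs,depth,dropout,lr
run003,75.01,64.52,92.39,70.98
run004,34.39,29.37,50.1,49.76
run005,35.86,99.07,67.84,1.05
run002,34.07,38.18,96.41,28.83

Columns: run_id plus the 4 distinct param values (bs, depth, dropout, lr).
For example, row run003 column bs takes loss=75.01 from the long row (run003, bs).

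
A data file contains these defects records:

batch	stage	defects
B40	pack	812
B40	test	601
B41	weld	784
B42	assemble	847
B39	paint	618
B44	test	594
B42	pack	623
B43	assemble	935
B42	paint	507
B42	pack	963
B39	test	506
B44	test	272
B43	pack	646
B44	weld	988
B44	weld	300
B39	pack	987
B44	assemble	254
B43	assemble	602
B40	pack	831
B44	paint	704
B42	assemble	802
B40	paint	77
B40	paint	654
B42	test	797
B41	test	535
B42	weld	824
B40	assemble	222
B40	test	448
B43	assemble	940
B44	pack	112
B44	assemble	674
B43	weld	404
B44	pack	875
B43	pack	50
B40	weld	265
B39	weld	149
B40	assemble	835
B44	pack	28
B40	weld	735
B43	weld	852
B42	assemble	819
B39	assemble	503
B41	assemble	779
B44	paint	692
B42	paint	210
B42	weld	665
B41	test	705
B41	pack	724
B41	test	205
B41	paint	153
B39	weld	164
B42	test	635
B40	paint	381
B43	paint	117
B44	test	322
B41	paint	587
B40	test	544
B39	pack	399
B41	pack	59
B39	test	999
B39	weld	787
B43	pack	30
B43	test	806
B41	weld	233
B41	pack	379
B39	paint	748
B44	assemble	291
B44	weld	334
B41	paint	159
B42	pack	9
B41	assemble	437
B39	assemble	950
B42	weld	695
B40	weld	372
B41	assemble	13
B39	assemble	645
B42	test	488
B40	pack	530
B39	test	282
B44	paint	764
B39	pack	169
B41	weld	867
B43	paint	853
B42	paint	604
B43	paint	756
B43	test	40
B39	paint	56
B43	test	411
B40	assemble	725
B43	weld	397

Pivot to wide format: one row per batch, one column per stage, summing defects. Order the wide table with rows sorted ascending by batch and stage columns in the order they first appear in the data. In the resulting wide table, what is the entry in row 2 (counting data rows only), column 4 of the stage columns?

With rows sorted ascending by batch, row 2 is batch=B40. stage columns in first-appearance order: pack, test, weld, assemble, paint; column 4 is assemble.
Long rows with batch=B40, stage=assemble: 222 + 835 + 725 = 1782.

1782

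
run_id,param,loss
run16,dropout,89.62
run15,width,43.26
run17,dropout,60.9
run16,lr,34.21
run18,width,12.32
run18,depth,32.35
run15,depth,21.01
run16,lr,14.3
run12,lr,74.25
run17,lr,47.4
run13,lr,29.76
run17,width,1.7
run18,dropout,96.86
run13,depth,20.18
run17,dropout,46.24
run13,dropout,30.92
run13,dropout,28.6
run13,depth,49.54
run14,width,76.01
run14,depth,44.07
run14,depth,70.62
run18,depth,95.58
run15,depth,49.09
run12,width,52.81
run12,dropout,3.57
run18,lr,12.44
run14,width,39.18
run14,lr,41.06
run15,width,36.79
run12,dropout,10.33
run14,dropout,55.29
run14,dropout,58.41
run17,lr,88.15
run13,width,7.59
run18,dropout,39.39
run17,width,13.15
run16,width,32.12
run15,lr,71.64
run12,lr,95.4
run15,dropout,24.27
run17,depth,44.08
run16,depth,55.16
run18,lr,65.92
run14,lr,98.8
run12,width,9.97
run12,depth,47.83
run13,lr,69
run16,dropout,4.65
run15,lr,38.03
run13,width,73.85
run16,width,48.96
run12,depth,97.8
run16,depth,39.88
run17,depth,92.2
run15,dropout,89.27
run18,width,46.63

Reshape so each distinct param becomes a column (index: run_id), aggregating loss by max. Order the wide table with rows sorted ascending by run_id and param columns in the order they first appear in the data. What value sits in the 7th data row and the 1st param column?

With rows sorted ascending by run_id, row 7 is run_id=run18. param columns in first-appearance order: dropout, width, lr, depth; column 1 is dropout.
Long rows with run_id=run18, param=dropout: max(96.86, 39.39) = 96.86.

96.86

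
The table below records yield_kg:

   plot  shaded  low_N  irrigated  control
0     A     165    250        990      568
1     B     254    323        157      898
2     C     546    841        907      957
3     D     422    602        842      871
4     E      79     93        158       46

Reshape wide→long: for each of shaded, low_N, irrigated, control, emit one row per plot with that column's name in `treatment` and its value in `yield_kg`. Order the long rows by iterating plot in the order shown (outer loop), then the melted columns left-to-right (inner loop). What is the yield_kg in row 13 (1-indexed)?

20 rows total (5 × 4). Row 13: index ⌊(13-1)/4⌋ = 3 into plot → D; (13-1) mod 4 = 0 into the melted columns → shaded.
So row 13 is (D, shaded, 422); yield_kg = 422.

422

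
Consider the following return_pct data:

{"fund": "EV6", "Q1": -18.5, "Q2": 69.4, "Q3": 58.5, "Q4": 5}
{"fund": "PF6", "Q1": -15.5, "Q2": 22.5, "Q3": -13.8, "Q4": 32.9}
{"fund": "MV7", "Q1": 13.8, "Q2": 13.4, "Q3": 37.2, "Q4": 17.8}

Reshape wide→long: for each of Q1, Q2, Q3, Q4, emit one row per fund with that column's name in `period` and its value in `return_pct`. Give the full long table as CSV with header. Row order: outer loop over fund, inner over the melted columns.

fund,period,return_pct
EV6,Q1,-18.5
EV6,Q2,69.4
EV6,Q3,58.5
EV6,Q4,5
PF6,Q1,-15.5
PF6,Q2,22.5
PF6,Q3,-13.8
PF6,Q4,32.9
MV7,Q1,13.8
MV7,Q2,13.4
MV7,Q3,37.2
MV7,Q4,17.8

Each (fund, column) pair becomes one row: 3 × 4 = 12 rows.
For example, (EV6, Q1) → return_pct=-18.5.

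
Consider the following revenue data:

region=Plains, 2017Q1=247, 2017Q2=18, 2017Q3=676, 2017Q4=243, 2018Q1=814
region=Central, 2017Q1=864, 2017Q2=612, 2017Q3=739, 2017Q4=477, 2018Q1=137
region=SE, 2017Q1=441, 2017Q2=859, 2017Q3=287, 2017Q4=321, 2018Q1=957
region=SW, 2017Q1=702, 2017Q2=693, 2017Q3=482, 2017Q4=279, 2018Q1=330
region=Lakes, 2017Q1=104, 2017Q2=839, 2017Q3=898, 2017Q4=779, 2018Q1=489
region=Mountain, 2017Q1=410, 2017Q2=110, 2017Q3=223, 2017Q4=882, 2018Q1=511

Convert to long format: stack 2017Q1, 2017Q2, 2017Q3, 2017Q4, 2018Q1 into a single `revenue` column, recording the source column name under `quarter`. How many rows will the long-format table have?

6 region values × 5 melted columns = 30 rows.

30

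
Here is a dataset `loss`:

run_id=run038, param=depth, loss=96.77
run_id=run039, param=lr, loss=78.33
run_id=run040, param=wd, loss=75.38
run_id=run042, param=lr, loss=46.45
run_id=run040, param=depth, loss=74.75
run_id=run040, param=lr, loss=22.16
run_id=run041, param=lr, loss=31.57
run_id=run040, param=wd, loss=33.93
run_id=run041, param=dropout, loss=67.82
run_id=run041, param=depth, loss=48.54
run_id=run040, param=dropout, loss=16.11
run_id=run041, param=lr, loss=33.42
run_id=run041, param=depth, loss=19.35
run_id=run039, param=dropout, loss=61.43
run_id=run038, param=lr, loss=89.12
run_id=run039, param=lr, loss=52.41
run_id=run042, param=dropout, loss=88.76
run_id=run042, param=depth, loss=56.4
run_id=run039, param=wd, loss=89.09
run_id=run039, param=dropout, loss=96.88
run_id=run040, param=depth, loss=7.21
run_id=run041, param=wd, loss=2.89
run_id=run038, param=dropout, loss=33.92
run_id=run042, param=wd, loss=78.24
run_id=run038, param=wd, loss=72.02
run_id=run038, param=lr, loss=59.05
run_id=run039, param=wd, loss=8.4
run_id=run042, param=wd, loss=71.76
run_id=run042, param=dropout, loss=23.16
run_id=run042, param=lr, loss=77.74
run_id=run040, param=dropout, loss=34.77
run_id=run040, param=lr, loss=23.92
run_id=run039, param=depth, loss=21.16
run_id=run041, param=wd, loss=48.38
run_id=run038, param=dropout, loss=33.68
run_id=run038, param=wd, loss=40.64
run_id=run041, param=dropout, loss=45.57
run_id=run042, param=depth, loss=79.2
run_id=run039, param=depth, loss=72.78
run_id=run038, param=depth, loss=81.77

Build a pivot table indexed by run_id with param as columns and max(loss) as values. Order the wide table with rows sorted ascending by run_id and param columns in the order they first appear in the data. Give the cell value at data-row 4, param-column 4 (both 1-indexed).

With rows sorted ascending by run_id, row 4 is run_id=run041. param columns in first-appearance order: depth, lr, wd, dropout; column 4 is dropout.
Long rows with run_id=run041, param=dropout: max(67.82, 45.57) = 67.82.

67.82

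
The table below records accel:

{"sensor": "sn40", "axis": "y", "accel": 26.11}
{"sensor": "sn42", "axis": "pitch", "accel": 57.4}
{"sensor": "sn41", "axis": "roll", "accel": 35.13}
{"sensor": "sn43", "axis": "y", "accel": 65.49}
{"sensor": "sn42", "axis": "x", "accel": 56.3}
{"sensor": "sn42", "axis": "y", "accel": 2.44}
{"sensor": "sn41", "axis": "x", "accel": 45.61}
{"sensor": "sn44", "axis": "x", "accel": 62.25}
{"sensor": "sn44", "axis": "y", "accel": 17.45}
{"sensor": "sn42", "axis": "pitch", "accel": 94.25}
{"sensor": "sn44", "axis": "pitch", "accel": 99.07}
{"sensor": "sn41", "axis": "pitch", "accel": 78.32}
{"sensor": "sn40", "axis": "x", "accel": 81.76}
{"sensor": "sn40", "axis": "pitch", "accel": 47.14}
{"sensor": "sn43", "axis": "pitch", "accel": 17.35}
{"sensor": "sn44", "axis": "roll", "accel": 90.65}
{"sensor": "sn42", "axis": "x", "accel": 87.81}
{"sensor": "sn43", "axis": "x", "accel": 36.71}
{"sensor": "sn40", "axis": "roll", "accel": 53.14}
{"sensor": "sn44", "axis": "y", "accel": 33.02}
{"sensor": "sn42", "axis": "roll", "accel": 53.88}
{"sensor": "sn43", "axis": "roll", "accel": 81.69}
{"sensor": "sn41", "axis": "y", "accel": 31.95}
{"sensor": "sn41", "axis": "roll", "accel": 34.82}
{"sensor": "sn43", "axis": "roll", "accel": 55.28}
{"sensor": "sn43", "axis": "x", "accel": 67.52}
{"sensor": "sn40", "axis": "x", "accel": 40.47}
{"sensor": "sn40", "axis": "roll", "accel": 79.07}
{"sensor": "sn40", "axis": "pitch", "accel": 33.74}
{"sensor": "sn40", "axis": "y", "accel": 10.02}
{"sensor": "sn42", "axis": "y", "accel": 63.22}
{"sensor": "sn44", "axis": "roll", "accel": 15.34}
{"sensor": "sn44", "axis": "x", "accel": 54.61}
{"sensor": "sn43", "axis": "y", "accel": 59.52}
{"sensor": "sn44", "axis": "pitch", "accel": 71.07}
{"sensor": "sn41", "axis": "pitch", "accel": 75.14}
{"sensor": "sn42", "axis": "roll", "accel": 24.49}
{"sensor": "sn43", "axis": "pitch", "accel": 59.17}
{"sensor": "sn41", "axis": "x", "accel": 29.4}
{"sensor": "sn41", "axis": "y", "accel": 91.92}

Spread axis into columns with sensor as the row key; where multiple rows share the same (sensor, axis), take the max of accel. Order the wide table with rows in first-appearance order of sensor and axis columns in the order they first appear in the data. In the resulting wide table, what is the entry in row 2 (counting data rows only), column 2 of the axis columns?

With rows in first-appearance order of sensor, row 2 is sensor=sn42. axis columns in first-appearance order: y, pitch, roll, x; column 2 is pitch.
Long rows with sensor=sn42, axis=pitch: max(57.4, 94.25) = 94.25.

94.25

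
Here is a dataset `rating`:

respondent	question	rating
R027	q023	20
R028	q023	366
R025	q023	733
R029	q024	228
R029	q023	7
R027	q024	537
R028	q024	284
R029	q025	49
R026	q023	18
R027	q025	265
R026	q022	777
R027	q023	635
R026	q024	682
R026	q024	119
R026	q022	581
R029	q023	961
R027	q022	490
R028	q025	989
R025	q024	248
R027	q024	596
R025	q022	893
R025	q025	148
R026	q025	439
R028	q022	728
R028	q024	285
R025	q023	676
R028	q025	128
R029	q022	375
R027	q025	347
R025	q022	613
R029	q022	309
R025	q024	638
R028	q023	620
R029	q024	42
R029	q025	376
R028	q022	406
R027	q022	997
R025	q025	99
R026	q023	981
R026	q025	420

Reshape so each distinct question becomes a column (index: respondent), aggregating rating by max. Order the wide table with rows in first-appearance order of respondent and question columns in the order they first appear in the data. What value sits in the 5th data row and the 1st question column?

981

With rows in first-appearance order of respondent, row 5 is respondent=R026. question columns in first-appearance order: q023, q024, q025, q022; column 1 is q023.
Long rows with respondent=R026, question=q023: max(18, 981) = 981.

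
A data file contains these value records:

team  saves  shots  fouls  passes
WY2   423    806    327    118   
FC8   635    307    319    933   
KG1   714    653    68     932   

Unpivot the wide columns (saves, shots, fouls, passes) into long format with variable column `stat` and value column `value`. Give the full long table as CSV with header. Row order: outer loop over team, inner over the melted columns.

Each (team, column) pair becomes one row: 3 × 4 = 12 rows.
For example, (WY2, saves) → value=423.

team,stat,value
WY2,saves,423
WY2,shots,806
WY2,fouls,327
WY2,passes,118
FC8,saves,635
FC8,shots,307
FC8,fouls,319
FC8,passes,933
KG1,saves,714
KG1,shots,653
KG1,fouls,68
KG1,passes,932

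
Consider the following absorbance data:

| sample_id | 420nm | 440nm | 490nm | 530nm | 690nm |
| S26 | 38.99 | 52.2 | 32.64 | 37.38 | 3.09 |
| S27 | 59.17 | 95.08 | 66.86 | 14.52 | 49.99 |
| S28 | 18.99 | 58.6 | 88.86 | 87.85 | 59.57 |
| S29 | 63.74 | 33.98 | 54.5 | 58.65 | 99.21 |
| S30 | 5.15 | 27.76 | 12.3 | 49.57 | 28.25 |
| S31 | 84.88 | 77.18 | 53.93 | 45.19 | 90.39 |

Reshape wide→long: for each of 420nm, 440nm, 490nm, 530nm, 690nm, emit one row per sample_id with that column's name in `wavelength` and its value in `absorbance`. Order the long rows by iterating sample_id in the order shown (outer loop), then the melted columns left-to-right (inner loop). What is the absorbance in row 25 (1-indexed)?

28.25

30 rows total (6 × 5). Row 25: index ⌊(25-1)/5⌋ = 4 into sample_id → S30; (25-1) mod 5 = 4 into the melted columns → 690nm.
So row 25 is (S30, 690nm, 28.25); absorbance = 28.25.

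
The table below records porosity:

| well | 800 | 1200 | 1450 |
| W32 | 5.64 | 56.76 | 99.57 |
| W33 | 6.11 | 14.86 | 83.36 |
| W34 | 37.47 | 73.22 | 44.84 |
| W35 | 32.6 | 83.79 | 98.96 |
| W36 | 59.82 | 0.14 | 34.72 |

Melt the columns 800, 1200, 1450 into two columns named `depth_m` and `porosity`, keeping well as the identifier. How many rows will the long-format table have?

15

5 well values × 3 melted columns = 15 rows.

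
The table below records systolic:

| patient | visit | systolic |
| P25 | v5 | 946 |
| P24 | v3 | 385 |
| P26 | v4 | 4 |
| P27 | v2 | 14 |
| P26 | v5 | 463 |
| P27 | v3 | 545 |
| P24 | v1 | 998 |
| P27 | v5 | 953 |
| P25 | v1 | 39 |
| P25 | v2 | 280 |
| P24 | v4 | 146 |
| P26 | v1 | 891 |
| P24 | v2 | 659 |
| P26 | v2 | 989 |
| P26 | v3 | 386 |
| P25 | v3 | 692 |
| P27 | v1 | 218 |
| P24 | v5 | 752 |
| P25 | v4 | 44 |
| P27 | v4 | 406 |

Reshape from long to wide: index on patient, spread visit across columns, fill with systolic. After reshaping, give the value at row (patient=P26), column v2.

989

Wide layout: rows indexed by patient, columns are the 5 distinct visit values (v5, v3, v4, v2, v1).
Cell (patient=P26, visit=v2) draws from the long row where patient=P26 and visit=v2, which has systolic=989.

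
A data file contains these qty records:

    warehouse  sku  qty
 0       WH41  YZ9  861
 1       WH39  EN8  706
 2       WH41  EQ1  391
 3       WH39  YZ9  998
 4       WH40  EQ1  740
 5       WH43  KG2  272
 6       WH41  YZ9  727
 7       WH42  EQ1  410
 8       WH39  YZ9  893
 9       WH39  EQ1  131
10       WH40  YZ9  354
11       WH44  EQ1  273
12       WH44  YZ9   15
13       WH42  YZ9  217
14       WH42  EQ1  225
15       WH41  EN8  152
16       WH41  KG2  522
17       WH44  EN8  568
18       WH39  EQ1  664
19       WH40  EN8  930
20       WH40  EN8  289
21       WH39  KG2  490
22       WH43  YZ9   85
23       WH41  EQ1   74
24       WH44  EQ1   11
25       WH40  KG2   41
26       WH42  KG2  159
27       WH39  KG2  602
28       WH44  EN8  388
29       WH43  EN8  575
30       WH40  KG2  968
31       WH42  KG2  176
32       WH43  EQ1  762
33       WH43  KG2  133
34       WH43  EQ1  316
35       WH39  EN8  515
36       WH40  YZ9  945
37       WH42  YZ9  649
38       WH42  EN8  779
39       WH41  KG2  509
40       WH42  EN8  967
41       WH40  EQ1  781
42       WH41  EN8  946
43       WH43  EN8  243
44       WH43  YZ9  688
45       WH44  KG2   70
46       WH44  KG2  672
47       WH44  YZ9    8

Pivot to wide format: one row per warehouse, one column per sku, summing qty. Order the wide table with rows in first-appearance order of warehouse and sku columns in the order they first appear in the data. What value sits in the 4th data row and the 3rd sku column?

1078

With rows in first-appearance order of warehouse, row 4 is warehouse=WH43. sku columns in first-appearance order: YZ9, EN8, EQ1, KG2; column 3 is EQ1.
Long rows with warehouse=WH43, sku=EQ1: 762 + 316 = 1078.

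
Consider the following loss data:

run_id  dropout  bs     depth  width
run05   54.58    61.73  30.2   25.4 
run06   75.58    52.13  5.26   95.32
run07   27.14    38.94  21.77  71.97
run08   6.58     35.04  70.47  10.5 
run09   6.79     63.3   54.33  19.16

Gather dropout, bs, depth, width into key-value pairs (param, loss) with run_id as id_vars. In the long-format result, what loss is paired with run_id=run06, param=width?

Unpivoting turns each (run_id, wide-column) pair into one long row.
The wide cell at row run06, column width holds 95.32, so the long row (run06, width) has loss=95.32.

95.32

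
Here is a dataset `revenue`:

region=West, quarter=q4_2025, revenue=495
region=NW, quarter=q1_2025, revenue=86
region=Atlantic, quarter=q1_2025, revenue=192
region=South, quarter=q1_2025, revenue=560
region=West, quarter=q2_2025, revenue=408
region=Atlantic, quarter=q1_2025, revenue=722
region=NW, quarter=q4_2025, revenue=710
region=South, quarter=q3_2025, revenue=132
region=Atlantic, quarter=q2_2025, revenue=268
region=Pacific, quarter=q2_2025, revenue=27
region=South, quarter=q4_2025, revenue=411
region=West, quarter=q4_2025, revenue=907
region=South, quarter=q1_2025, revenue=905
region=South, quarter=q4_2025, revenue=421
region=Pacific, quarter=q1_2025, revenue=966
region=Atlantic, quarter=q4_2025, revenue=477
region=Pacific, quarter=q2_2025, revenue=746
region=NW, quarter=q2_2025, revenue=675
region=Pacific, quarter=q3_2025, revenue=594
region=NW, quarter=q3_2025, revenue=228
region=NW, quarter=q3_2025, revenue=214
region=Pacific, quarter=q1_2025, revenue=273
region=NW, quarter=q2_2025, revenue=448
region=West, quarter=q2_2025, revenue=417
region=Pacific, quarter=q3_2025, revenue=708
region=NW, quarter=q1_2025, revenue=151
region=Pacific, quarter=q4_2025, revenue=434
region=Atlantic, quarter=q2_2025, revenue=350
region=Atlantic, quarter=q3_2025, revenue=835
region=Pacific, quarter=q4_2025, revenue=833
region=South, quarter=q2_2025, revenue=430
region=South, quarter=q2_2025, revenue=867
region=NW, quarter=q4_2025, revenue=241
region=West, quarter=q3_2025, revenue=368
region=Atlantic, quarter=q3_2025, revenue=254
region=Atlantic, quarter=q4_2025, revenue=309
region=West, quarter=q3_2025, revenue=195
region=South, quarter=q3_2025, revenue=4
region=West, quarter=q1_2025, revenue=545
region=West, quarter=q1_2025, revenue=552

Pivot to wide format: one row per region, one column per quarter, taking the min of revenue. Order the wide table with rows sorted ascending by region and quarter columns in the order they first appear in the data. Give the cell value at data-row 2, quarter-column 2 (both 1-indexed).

With rows sorted ascending by region, row 2 is region=NW. quarter columns in first-appearance order: q4_2025, q1_2025, q2_2025, q3_2025; column 2 is q1_2025.
Long rows with region=NW, quarter=q1_2025: min(86, 151) = 86.

86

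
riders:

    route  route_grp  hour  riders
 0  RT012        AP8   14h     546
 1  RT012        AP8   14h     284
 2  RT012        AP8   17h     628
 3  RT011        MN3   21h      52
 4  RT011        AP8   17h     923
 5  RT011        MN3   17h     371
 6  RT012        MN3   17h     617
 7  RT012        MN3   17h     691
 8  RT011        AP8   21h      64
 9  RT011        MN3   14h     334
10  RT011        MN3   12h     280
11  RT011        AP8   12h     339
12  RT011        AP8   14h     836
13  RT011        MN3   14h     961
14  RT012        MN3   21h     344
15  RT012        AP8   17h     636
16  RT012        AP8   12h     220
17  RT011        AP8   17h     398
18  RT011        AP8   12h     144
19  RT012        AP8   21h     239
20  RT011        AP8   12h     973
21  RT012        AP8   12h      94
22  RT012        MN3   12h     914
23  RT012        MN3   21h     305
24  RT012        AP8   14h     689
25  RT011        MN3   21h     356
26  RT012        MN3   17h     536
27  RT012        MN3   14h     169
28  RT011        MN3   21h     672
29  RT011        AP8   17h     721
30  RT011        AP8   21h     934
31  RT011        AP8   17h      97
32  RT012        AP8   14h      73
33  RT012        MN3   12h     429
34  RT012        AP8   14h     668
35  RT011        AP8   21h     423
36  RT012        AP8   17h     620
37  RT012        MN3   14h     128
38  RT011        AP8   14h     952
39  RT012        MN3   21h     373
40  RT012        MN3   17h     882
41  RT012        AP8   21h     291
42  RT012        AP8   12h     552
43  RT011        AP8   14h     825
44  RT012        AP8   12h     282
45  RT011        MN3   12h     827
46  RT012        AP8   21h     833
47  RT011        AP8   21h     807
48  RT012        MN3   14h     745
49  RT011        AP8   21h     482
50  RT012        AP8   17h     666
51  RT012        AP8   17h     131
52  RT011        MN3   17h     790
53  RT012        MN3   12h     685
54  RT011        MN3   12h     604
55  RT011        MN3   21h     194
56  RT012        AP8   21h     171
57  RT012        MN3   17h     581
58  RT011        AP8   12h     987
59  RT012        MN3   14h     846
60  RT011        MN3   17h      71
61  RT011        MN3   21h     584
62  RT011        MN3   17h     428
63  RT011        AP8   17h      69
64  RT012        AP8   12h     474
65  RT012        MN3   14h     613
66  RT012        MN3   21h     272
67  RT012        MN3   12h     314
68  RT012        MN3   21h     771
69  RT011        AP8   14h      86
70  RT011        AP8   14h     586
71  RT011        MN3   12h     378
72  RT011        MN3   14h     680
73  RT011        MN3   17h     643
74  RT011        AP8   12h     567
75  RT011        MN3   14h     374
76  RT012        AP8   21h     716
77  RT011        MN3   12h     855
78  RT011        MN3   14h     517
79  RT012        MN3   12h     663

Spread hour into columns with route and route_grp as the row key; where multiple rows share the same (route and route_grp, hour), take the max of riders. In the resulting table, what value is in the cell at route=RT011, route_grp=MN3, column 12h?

Rows with route=RT011, route_grp=MN3 and hour=12h: riders values are 280, 827, 604, 378, 855.
max(280, 827, 604, 378, 855) = 855.

855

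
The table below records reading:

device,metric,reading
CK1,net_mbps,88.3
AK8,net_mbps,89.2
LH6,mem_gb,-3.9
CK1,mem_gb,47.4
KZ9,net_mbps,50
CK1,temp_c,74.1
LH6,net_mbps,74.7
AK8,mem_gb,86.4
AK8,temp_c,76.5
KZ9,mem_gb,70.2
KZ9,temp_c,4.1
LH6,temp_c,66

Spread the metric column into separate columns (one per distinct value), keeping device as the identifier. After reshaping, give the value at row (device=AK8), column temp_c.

Wide layout: rows indexed by device, columns are the 3 distinct metric values (net_mbps, mem_gb, temp_c).
Cell (device=AK8, metric=temp_c) draws from the long row where device=AK8 and metric=temp_c, which has reading=76.5.

76.5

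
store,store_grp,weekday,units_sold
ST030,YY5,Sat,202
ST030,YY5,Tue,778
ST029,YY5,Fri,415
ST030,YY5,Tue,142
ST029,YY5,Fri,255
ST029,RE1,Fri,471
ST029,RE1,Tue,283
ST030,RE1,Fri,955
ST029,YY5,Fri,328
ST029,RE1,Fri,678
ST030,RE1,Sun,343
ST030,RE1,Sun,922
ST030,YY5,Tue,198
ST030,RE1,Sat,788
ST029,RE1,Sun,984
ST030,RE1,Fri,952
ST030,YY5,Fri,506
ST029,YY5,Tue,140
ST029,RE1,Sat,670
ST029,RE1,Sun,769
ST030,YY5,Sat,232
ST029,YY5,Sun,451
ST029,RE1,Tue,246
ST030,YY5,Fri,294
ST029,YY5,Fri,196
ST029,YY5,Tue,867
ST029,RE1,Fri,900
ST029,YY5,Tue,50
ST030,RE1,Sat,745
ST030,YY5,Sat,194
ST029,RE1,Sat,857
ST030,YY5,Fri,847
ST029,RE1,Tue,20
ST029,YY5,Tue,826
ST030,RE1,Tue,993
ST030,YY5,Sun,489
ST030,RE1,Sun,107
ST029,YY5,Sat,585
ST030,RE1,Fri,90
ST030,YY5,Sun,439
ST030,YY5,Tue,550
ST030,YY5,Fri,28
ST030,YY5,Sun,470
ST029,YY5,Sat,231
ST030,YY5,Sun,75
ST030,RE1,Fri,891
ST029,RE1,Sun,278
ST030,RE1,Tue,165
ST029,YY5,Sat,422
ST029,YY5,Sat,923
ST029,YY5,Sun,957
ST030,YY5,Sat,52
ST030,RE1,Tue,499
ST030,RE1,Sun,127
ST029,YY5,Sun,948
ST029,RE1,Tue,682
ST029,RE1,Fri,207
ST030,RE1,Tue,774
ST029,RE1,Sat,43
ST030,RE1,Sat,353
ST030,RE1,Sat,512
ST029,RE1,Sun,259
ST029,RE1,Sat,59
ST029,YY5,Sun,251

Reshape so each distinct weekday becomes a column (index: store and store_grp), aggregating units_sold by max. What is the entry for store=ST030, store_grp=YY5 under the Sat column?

232

Rows with store=ST030, store_grp=YY5 and weekday=Sat: units_sold values are 202, 232, 194, 52.
max(202, 232, 194, 52) = 232.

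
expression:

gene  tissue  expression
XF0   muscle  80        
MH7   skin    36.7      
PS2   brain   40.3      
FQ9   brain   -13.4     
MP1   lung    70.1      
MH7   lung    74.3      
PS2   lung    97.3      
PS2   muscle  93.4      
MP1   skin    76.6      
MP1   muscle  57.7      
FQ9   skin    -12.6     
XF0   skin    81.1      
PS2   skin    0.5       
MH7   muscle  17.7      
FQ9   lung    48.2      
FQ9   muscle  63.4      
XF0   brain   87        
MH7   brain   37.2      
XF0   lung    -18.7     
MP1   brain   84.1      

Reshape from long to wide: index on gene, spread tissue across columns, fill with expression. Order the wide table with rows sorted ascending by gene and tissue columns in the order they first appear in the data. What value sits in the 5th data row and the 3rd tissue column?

87

With rows sorted ascending by gene, row 5 is gene=XF0. tissue columns in first-appearance order: muscle, skin, brain, lung; column 3 is brain.
Long rows with gene=XF0, tissue=brain: expression = 87.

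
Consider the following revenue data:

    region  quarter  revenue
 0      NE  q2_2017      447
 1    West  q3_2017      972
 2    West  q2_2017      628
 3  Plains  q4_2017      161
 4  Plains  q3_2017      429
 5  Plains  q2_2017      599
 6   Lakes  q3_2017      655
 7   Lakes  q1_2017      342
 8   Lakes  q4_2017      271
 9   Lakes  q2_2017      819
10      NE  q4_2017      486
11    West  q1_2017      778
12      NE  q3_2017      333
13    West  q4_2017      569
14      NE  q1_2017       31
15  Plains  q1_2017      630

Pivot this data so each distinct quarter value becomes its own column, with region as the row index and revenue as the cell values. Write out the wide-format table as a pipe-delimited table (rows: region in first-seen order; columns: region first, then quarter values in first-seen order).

| region | q2_2017 | q3_2017 | q4_2017 | q1_2017 |
| NE | 447 | 333 | 486 | 31 |
| West | 628 | 972 | 569 | 778 |
| Plains | 599 | 429 | 161 | 630 |
| Lakes | 819 | 655 | 271 | 342 |

Columns: region plus the 4 distinct quarter values (q2_2017, q3_2017, q4_2017, q1_2017).
For example, row NE column q2_2017 takes revenue=447 from the long row (NE, q2_2017).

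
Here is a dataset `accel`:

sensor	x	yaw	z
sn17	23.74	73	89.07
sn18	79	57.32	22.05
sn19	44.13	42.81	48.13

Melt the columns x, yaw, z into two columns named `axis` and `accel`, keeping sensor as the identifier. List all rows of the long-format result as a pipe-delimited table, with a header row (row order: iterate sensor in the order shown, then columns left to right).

| sensor | axis | accel |
| sn17 | x | 23.74 |
| sn17 | yaw | 73 |
| sn17 | z | 89.07 |
| sn18 | x | 79 |
| sn18 | yaw | 57.32 |
| sn18 | z | 22.05 |
| sn19 | x | 44.13 |
| sn19 | yaw | 42.81 |
| sn19 | z | 48.13 |

Each (sensor, column) pair becomes one row: 3 × 3 = 9 rows.
For example, (sn17, x) → accel=23.74.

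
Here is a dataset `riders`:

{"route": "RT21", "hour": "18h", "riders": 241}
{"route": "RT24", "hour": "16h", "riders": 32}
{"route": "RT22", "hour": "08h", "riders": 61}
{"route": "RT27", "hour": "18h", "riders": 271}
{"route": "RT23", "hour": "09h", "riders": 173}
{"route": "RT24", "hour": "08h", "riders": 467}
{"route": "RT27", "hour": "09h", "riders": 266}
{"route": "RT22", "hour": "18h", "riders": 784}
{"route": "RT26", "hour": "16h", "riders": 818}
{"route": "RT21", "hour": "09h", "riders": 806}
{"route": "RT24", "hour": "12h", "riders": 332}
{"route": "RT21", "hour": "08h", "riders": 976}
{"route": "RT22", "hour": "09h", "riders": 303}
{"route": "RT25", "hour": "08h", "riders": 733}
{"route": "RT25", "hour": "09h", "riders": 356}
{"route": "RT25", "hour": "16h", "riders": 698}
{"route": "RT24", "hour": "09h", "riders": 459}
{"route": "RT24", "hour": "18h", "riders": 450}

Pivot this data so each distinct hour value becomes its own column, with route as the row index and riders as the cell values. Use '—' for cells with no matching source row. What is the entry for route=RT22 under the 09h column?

The long row with route=RT22, hour=09h has riders=303.

303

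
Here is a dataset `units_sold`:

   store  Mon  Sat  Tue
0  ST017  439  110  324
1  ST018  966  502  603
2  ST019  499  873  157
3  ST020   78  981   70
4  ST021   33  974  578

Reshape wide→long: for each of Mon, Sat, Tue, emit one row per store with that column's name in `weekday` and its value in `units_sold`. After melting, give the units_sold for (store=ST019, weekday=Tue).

157

Unpivoting turns each (store, wide-column) pair into one long row.
The wide cell at row ST019, column Tue holds 157, so the long row (ST019, Tue) has units_sold=157.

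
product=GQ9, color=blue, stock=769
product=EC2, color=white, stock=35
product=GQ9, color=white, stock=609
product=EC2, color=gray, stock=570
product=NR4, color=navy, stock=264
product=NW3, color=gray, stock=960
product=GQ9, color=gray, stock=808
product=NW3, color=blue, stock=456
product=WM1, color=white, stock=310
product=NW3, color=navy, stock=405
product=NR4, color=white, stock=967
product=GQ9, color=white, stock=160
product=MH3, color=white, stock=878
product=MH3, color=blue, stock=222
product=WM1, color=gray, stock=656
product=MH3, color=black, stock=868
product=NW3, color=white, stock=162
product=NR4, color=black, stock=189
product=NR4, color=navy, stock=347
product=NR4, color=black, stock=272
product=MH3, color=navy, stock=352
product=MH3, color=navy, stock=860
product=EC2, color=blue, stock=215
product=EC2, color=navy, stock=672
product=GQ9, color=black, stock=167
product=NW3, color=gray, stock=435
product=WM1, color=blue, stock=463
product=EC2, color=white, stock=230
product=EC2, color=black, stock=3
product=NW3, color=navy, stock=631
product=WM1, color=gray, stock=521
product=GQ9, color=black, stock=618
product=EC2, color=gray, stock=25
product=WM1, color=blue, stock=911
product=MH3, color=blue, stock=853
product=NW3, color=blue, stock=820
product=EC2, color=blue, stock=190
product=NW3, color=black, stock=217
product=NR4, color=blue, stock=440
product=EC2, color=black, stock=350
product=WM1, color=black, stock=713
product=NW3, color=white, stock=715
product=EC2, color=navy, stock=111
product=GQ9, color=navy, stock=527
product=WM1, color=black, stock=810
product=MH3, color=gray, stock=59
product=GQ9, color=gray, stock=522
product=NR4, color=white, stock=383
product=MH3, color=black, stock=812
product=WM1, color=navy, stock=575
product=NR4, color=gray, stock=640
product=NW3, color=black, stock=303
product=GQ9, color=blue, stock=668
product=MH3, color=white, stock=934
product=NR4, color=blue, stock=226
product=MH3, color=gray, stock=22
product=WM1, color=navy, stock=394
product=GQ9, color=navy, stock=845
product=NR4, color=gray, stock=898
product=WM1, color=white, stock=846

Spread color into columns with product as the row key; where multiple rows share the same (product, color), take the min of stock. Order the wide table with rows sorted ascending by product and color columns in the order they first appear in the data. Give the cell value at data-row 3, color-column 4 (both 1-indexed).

With rows sorted ascending by product, row 3 is product=MH3. color columns in first-appearance order: blue, white, gray, navy, black; column 4 is navy.
Long rows with product=MH3, color=navy: min(352, 860) = 352.

352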